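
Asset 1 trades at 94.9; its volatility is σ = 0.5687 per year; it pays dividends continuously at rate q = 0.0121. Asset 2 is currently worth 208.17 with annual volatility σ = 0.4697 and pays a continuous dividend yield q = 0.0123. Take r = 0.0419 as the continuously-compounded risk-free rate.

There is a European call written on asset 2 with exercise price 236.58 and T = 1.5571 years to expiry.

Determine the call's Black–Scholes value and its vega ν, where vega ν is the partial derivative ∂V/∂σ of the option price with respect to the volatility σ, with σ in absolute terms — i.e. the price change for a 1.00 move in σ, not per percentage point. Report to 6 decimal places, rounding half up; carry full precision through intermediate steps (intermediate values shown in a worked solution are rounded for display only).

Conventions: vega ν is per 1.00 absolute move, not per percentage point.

σ√T = 0.4697·√1.5571 = 0.586110
d₁ = (ln(S/K) + (r−q+σ²/2)T) / (σ√T) = (ln(208.17/236.58) + (0.0419−0.0123+0.4697²/2)·1.5571) / 0.586110 = (-0.127931 + 0.217852) / 0.586110 = 0.153420
d₂ = d₁ − σ√T = 0.153420 − 0.586110 = -0.432689
e^{−rT} = 0.936840
e^{−qT} = 0.981030
N(d₁) = 0.560967,  N(d₂) = 0.332620
Call price V = S·e^{−qT}·N(d₁) − K·e^{−rT}·N(d₂) = 114.561141 − 73.721167 = 40.839974
φ(d₁) = (1/√(2π))·e^{−d₁²/2} = 0.394275
ν = S·e^{−qT}·φ(d₁)·√T = 100.474893

price = 40.839974
ν = 100.474893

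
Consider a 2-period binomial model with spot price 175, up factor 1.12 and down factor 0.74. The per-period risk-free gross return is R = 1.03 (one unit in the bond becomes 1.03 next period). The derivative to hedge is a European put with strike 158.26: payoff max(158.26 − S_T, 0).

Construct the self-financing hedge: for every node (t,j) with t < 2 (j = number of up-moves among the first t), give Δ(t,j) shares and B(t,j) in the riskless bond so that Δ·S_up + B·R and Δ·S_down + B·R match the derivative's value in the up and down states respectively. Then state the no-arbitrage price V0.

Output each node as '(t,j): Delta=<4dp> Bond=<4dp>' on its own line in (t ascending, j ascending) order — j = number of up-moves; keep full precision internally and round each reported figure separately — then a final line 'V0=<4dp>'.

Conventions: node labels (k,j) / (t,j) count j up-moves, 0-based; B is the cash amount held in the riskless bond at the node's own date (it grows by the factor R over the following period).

Arbitrage-free pricing uses the up-move probability p* = (R−d)/(u−d) = 0.7632, discounting each step at R = 1.03.
Payoffs at expiry: V(2,0)=62.4300, V(2,1)=13.2200, V(2,2)=0.0000
  t=1,j=0: stock 129.5000 → up 145.0400 (V=13.2200), down 95.8300 (V=62.4300). Price 24.1505; hedge Δ=-1.0000, bond B=153.6505.
  t=1,j=1: stock 196.0000 → up 219.5200 (V=0.0000), down 145.0400 (V=13.2200). Price 3.0399; hedge Δ=-0.1775, bond B=37.8293.
  t=0,j=0: stock 175.0000 → up 196.0000 (V=3.0399), down 129.5000 (V=24.1505). Price 7.8056; hedge Δ=-0.3175, bond B=63.3599.
Verification: the root portfolio costs Δ(0,0)·S0 + B(0,0) = 7.8056, matching V0.

(0,0): Delta=-0.3175 Bond=63.3599
(1,0): Delta=-1.0000 Bond=153.6505
(1,1): Delta=-0.1775 Bond=37.8293
V0=7.8056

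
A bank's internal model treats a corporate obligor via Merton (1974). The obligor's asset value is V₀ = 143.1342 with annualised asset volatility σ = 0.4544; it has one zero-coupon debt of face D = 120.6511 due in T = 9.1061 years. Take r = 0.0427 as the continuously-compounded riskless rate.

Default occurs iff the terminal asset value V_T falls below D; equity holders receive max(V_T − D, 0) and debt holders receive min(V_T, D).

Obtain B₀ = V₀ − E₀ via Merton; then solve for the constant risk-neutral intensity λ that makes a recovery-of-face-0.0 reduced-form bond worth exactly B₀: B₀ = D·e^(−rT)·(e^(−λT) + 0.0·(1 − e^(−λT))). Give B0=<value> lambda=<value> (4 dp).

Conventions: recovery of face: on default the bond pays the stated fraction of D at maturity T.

B0=51.5678 lambda=0.0506

Apply the equity-as-call identities (strike 120.6511, horizon 9.1061 years):
d₁ = [ln(V₀/D) + (r + σ²/2)T] / (σ√T)
   = [ln(143.1342/120.6511) + (0.0427 + 0.5·0.4544²)·9.1061] / (0.4544·√9.1061)
   = [0.170880 + 1.328941] / 1.371212 = 1.093792
d₂ = d₁ − σ√T = 1.093792 − 1.371212 = -0.277419
N(d₁) = 0.862977,  N(d₂) = 0.390729,  e^(−rT) = 0.677849
E₀ = V₀·N(d₁) − D·e^(−rT)·N(d₂)
   = 143.1342·0.862977 − 120.6511·0.677849·0.390729 = 91.566428
B₀ = V₀ − E₀ = 143.1342 − 91.566428 = 51.567772
e^(−λT) = (B₀·e^(rT)/D − 0)/(1 − 0) = (51.5678·1.475254/120.6511 − 0)/1 = 0.63054233
λ = −ln(0.63054233)/9.1061 = 0.050645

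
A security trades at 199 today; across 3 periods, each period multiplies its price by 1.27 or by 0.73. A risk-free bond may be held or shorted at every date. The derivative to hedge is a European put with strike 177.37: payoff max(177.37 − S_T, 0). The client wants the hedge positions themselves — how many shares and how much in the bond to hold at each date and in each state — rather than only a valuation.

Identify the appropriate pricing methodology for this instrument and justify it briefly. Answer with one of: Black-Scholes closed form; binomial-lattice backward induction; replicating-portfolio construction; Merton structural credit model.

framework: replicating-portfolio construction

Key observation: the deliverable is the dynamic trading strategy on the 3-step tree (spot 199, moves 1.27 and 0.73), so the valuation must go through the node-by-node replicating-portfolio solve.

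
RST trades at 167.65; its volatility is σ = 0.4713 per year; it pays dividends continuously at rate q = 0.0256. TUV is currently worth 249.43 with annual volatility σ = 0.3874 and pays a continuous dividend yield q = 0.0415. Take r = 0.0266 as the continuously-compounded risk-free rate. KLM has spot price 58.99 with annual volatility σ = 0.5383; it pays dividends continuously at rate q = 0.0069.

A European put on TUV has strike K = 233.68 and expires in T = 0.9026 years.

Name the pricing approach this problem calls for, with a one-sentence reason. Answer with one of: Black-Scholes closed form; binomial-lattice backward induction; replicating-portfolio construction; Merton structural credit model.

Key observation: a European-exercise option on TUV struck at 233.68 — a GBM underlying with constant parameters — admits an analytic price: the data contain no early exercise, no discrete tree, no debt structure.

framework: Black-Scholes closed form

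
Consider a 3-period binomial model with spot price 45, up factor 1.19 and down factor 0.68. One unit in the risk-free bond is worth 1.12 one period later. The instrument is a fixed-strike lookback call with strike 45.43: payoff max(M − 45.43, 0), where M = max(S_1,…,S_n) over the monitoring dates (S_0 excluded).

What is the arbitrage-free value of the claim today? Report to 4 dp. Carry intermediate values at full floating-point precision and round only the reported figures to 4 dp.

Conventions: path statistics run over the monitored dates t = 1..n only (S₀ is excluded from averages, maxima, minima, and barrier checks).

Set p* = 0.8627 (from d < R < u); the path-dependent value is the discounted p*-expectation over all price paths.
Enumerate all 2^3 = 8 price paths (U = up ×1.19, D = down ×0.68); each path with k up-moves has probability p*^k·(1−p*)^(3−k).
DDD: M=30.6000, payoff=0.0000, prob=0.002586
UDD: M=53.5500, payoff=8.1200, prob=0.016253
DUD: M=36.4140, payoff=0.0000, prob=0.016253
UUD: M=63.7245, payoff=18.2945, prob=0.102163
DDU: M=30.6000, payoff=0.0000, prob=0.016253
UDU: M=53.5500, payoff=8.1200, prob=0.102163
DUU: M=43.3327, payoff=0.0000, prob=0.102163
UUU: M=75.8322, payoff=30.4022, prob=0.642166
Price = Σ prob·payoff / R^3 = 22.353795 / 1.404928 = 15.9110

price = 15.9110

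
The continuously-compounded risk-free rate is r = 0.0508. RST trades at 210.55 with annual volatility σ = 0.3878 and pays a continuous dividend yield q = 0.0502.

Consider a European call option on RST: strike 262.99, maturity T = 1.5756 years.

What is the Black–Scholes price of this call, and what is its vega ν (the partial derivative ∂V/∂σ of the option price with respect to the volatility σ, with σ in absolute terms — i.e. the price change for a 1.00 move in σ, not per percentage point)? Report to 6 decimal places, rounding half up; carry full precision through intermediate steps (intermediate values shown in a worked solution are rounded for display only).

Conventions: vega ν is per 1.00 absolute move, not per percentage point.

σ√T = 0.3878·√1.5756 = 0.486778
d₁ = (ln(S/K) + (r−q+σ²/2)T) / (σ√T) = (ln(210.55/262.99) + (0.0508−0.0502+0.3878²/2)·1.5756) / 0.486778 = (-0.222393 + 0.119422) / 0.486778 = -0.211536
d₂ = d₁ − σ√T = -0.211536 − 0.486778 = -0.698314
e^{−rT} = 0.923079
e^{−qT} = 0.923952
N(d₁) = 0.416234,  N(d₂) = 0.242490
Call price V = S·e^{−qT}·N(d₁) − K·e^{−rT}·N(d₂) = 80.973453 − 58.867099 = 22.106354
φ(d₁) = (1/√(2π))·e^{−d₁²/2} = 0.390116
ν = S·e^{−qT}·φ(d₁)·√T = 95.262266

price = 22.106354
ν = 95.262266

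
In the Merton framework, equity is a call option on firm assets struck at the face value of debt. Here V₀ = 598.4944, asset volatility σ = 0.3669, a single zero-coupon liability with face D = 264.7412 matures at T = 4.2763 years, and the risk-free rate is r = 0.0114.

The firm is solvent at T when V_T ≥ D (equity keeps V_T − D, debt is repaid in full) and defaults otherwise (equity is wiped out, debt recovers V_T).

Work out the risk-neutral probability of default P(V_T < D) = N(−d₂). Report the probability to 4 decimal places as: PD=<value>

PD=0.2236

Apply the equity-as-call identities (strike 264.7412, horizon 4.2763 years):
d₁ = [ln(V₀/D) + (r + σ²/2)T] / (σ√T)
   = [ln(598.4944/264.7412) + (0.0114 + 0.5·0.3669²)·4.2763] / (0.3669·√4.2763)
   = [0.815664 + 0.336578] / 0.758720 = 1.518666
d₂ = d₁ − σ√T = 1.518666 − 0.758720 = 0.759945
risk-neutral PD = N(−d₂) = N(-0.759945) = 0.223644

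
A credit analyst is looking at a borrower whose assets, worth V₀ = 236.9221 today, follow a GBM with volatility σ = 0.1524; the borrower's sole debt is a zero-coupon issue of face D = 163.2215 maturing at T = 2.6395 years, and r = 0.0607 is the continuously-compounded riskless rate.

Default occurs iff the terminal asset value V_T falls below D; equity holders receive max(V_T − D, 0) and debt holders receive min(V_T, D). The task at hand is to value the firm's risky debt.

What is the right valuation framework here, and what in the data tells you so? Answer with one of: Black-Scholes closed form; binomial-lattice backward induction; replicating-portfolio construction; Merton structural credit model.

framework: Merton structural credit model

Key observation: the asked-for credit quantity lives on the firm's capital structure — asset value, asset volatility, debt face 163.2215 — which is the structural model's domain.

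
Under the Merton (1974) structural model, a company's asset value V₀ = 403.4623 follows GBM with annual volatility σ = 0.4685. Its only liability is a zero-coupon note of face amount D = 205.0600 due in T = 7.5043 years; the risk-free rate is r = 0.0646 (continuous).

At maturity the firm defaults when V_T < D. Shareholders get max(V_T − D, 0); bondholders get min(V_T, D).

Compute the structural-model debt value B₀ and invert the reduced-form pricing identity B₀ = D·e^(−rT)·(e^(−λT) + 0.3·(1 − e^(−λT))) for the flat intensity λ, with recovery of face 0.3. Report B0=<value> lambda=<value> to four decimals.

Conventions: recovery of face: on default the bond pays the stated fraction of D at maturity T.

Equity is a call on the firm's assets struck at D = 205.0600:
d₁ = [ln(V₀/D) + (r + σ²/2)T] / (σ√T)
   = [ln(403.4623/205.0600) + (0.0646 + 0.5·0.4685²)·7.5043] / (0.4685·√7.5043)
   = [0.676780 + 1.308346] / 1.283408 = 1.546762
d₂ = d₁ − σ√T = 1.546762 − 1.283408 = 0.263354
N(d₁) = 0.939040,  N(d₂) = 0.603861,  e^(−rT) = 0.615834
E₀ = V₀·N(d₁) − D·e^(−rT)·N(d₂)
   = 403.4623·0.939040 − 205.0600·0.615834·0.603861 = 302.609749
B₀ = V₀ − E₀ = 403.4623 − 302.609749 = 100.852551
e^(−λT) = (B₀·e^(rT)/D − 0.3)/(1 − 0.3) = (100.8526·1.623814/205.0600 − 0.3)/0.7 = 0.71232027
λ = −ln(0.71232027)/7.5043 = 0.045204

B0=100.8526 lambda=0.0452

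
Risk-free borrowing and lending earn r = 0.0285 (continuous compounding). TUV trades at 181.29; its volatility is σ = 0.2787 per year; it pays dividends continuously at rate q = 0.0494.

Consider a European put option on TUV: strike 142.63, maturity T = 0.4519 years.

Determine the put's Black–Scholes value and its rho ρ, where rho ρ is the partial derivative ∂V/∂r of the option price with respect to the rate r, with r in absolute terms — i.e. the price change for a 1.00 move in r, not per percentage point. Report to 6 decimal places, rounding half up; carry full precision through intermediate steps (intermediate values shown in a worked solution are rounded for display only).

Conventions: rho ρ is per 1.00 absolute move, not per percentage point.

σ√T = 0.2787·√0.4519 = 0.187352
d₁ = (ln(S/K) + (r−q+σ²/2)T) / (σ√T) = (ln(181.29/142.63) + (0.0285−0.0494+0.2787²/2)·0.4519) / 0.187352 = (0.239844 + 0.008106) / 0.187352 = 1.323444
d₂ = d₁ − σ√T = 1.323444 − 0.187352 = 1.136092
e^{−rT} = 0.987203
e^{−qT} = 0.977923
N(−d₁) = 0.092844,  N(−d₂) = 0.127959
Put price V = K·e^{−rT}·N(−d₂) − S·e^{−qT}·N(−d₁) = 18.017249 − 16.460085 = 1.557164
ρ = −K·T·e^{−rT}·N(−d₂) = -8.141995

price = 1.557164
ρ = -8.141995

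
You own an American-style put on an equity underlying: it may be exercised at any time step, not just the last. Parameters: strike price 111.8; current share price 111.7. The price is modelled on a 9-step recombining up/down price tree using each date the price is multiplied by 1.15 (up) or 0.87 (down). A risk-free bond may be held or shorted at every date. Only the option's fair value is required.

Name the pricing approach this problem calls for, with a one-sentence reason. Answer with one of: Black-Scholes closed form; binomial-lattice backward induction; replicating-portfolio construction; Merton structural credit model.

Key observation: the exercise right at every one of the 9 steps is what matters: each node needs max(111.8 − S, continuation), which only the stepwise tree valuation starting from spot 111.7 delivers.

framework: binomial-lattice backward induction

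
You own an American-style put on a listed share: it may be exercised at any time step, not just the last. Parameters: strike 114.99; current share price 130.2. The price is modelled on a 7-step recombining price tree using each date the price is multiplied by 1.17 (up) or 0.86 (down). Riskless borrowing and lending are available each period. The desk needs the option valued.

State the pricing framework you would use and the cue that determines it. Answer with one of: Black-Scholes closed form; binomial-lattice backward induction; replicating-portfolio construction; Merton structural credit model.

Key observation: the put (strike 114.99 on spot 130.2) is American-style on a 7-step discrete price model, so the early-exercise decision at every node requires stepwise backward valuation — a closed form cannot price the exercise right.

framework: binomial-lattice backward induction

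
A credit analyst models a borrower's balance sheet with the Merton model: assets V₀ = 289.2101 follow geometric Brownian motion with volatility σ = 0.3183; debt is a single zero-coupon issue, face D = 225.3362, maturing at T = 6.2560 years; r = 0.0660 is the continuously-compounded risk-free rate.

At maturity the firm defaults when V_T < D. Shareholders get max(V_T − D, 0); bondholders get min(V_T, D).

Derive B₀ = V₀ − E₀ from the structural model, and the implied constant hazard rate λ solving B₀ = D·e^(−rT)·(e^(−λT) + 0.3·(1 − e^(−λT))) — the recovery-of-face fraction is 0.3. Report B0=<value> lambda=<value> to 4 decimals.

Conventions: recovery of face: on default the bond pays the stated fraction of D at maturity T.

Apply the equity-as-call identities (strike 225.3362, horizon 6.2560 years):
d₁ = [ln(V₀/D) + (r + σ²/2)T] / (σ√T)
   = [ln(289.2101/225.3362) + (0.0660 + 0.5·0.3183²)·6.2560] / (0.3183·√6.2560)
   = [0.249560 + 0.729809] / 0.796132 = 1.230159
d₂ = d₁ − σ√T = 1.230159 − 0.796132 = 0.434027
N(d₁) = 0.890681,  N(d₂) = 0.667866,  e^(−rT) = 0.661731
E₀ = V₀·N(d₁) − D·e^(−rT)·N(d₂)
   = 289.2101·0.890681 − 225.3362·0.661731·0.667866 = 158.007243
B₀ = V₀ − E₀ = 289.2101 − 158.007243 = 131.202857
e^(−λT) = (B₀·e^(rT)/D − 0.3)/(1 − 0.3) = (131.2029·1.511188/225.3362 − 0.3)/0.7 = 0.82842164
λ = −ln(0.82842164)/6.2560 = 0.030088

B0=131.2029 lambda=0.0301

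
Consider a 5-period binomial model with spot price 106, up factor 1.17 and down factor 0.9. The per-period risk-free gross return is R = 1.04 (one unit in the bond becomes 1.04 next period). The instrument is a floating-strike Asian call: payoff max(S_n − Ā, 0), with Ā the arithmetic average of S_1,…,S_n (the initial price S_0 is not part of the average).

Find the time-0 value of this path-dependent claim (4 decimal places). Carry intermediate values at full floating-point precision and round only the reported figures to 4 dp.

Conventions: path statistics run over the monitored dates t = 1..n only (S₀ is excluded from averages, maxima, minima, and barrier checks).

price = 10.6366

No-arbitrage gives p* = (R−d)/(u−d) = 0.5185: enumerate every path, weight its payoff by its p*-probability, and discount by R^5.
Enumerate all 2^5 = 32 price paths (U = up ×1.17, D = down ×0.9); each path with k up-moves has probability p*^k·(1−p*)^(5−k).
DDDDD: Ā=78.1345, payoff=0.0000, prob=0.025876
UDDDD: Ā=101.5749, payoff=0.0000, prob=0.027867
DUDDD: Ā=95.8509, payoff=0.0000, prob=0.027867
UUDDD: Ā=124.6061, payoff=0.0000, prob=0.030010
DDUDD: Ā=90.6993, payoff=0.0000, prob=0.027867
UDUDD: Ā=117.9090, payoff=0.0000, prob=0.030010
DUUDD: Ā=112.1850, payoff=0.0000, prob=0.030010
UUUDD: Ā=145.8406, payoff=0.0000, prob=0.032319
DDDUD: Ā=86.0628, payoff=0.0000, prob=0.027867
UDDUD: Ā=111.8817, payoff=0.0000, prob=0.030010
DUDUD: Ā=106.1577, payoff=0.0000, prob=0.030010
UUDUD: Ā=138.0050, payoff=0.0000, prob=0.032319
DDUUD: Ā=101.0061, payoff=4.7743, prob=0.030010
UDUUD: Ā=131.3079, payoff=6.2066, prob=0.032319
DUUUD: Ā=125.5839, payoff=11.9306, prob=0.032319
UUUUD: Ā=163.2591, payoff=15.5098, prob=0.034805
DDDDU: Ā=81.8900, payoff=0.0000, prob=0.027867
UDDDU: Ā=106.4570, payoff=0.0000, prob=0.030010
DUDDU: Ā=100.7330, payoff=5.0473, prob=0.030010
UUDDU: Ā=130.9529, payoff=6.5616, prob=0.032319
DDUDU: Ā=95.5814, payoff=10.1989, prob=0.030010
UDUDU: Ā=124.2559, payoff=13.2586, prob=0.032319
DUUDU: Ā=118.5319, payoff=18.9826, prob=0.032319
UUUDU: Ā=154.0914, payoff=24.6774, prob=0.034805
DDDUU: Ā=90.9450, payoff=14.8354, prob=0.030010
UDDUU: Ā=118.2285, payoff=19.2860, prob=0.032319
DUDUU: Ā=112.5045, payoff=25.0100, prob=0.032319
UUDUU: Ā=146.2558, payoff=32.5130, prob=0.034805
DDUUU: Ā=107.3529, payoff=30.1616, prob=0.032319
UDUUU: Ā=139.5588, payoff=39.2101, prob=0.034805
DUUUU: Ā=133.8348, payoff=44.9341, prob=0.034805
UUUUU: Ā=173.9852, payoff=58.4143, prob=0.037482
Price = Σ prob·payoff / R^5 = 12.940998 / 1.216653 = 10.6366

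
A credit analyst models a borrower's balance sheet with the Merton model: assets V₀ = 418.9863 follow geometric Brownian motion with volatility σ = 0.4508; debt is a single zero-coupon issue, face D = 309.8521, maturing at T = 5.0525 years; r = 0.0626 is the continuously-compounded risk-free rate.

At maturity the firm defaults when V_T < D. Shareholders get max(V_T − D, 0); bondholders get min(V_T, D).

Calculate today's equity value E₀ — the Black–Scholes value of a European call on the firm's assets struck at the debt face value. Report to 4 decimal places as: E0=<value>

E0=241.4370

Equity is a call on the firm's assets struck at D = 309.8521:
d₁ = [ln(V₀/D) + (r + σ²/2)T] / (σ√T)
   = [ln(418.9863/309.8521) + (0.0626 + 0.5·0.4508²)·5.0525] / (0.4508·√5.0525)
   = [0.301743 + 0.829673] / 1.013298 = 1.116568
d₂ = d₁ − σ√T = 1.116568 − 1.013298 = 0.103270
N(d₁) = 0.867910,  N(d₂) = 0.541126,  e^(−rT) = 0.728851
E₀ = V₀·N(d₁) − D·e^(−rT)·N(d₂)
   = 418.9863·0.867910 − 309.8521·0.728851·0.541126 = 241.436973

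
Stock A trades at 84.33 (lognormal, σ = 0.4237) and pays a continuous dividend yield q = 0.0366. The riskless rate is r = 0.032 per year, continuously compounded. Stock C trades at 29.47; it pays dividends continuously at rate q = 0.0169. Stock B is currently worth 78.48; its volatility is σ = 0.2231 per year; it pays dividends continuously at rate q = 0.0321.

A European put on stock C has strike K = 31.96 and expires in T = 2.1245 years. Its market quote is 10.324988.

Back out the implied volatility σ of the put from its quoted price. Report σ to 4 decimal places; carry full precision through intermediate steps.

At σ = 0.5833 the Black–Scholes value reproduces the quote:
σ√T = 0.5833·√2.1245 = 0.850199
d₁ = (ln(S/K) + (r−q+σ²/2)T) / (σ√T) = (ln(29.47/31.96) + (0.032−0.0169+0.5833²/2)·2.1245) / 0.850199 = (-0.081112 + 0.393499) / 0.850199 = 0.367428
d₂ = d₁ − σ√T = 0.367428 − 0.850199 = -0.482771
e^{−rT} = 0.934275
e^{−qT} = 0.964733
N(−d₁) = 0.356650,  N(−d₂) = 0.685371
V = K·e^{−rT}·N(−d₂) − S·e^{−qT}·N(−d₁) = 20.464790 − 10.139802 = 10.324988 (the observed quote) — the price is monotone increasing in volatility, hence this σ is the only solution

sigma = 0.5833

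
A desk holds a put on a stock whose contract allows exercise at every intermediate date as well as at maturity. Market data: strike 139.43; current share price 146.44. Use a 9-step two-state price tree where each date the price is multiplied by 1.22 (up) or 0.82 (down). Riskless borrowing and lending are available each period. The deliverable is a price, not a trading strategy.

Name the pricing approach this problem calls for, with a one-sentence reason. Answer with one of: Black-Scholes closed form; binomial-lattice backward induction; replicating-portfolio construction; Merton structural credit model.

framework: binomial-lattice backward induction

Key observation: the put (strike 139.43 on spot 146.44) is American-style on a 9-step discrete price model, so the early-exercise decision at every node requires stepwise backward valuation — a closed form cannot price the exercise right.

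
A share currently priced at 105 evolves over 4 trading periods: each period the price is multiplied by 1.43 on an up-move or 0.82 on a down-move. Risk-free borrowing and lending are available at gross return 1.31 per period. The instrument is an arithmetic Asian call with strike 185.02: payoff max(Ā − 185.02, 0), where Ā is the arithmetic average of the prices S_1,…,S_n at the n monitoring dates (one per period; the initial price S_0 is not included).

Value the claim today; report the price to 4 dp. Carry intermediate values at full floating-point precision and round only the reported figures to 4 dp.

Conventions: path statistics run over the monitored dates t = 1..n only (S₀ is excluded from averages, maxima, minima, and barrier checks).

price = 15.1538

Set p* = 0.8033 (from d < R < u); the path-dependent value is the discounted p*-expectation over all price paths.
Enumerate all 2^4 = 16 price paths (U = up ×1.43, D = down ×0.82); each path with k up-moves has probability p*^k·(1−p*)^(4−k).
DDDD: Ā=65.5171, payoff=0.0000, prob=0.001498
UDDD: Ā=114.2554, payoff=0.0000, prob=0.006115
DUDD: Ā=98.2429, payoff=0.0000, prob=0.006115
UUDD: Ā=171.3261, payoff=0.0000, prob=0.024971
DDUD: Ā=85.1127, payoff=0.0000, prob=0.006115
UDUD: Ā=148.4282, payoff=0.0000, prob=0.024971
DUUD: Ā=132.4157, payoff=0.0000, prob=0.024971
UUUD: Ā=230.9201, payoff=45.9001, prob=0.101965
DDDU: Ā=74.3459, payoff=0.0000, prob=0.006115
UDDU: Ā=129.6520, payoff=0.0000, prob=0.024971
DUDU: Ā=113.6395, payoff=0.0000, prob=0.024971
UUDU: Ā=198.1762, payoff=13.1562, prob=0.101965
DDUU: Ā=100.5092, payoff=0.0000, prob=0.024971
UDUU: Ā=175.2783, payoff=0.0000, prob=0.101965
DUUU: Ā=159.2658, payoff=0.0000, prob=0.101965
UUUU: Ā=277.7440, payoff=92.7240, prob=0.416356
Price = Σ prob·payoff / R^4 = 44.627857 / 2.944999 = 15.1538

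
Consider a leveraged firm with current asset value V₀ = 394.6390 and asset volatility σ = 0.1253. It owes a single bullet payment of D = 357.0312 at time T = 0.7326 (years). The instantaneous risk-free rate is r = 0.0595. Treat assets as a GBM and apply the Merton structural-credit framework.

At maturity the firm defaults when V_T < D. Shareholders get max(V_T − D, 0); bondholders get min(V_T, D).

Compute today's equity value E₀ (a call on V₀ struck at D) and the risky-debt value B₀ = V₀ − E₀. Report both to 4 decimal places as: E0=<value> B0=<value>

E0=54.4799 B0=340.1591

Apply the equity-as-call identities (strike 357.0312, horizon 0.7326 years):
d₁ = [ln(V₀/D) + (r + σ²/2)T] / (σ√T)
   = [ln(394.6390/357.0312) + (0.0595 + 0.5·0.1253²)·0.7326] / (0.1253·√0.7326)
   = [0.100148 + 0.049341] / 0.107247 = 1.393877
d₂ = d₁ − σ√T = 1.393877 − 0.107247 = 1.286630
N(d₁) = 0.918323,  N(d₂) = 0.900888,  e^(−rT) = 0.957347
E₀ = V₀·N(d₁) − D·e^(−rT)·N(d₂)
   = 394.6390·0.918323 − 357.0312·0.957347·0.900888 = 54.479900
B₀ = V₀ − E₀ = 394.6390 − 54.479900 = 340.159100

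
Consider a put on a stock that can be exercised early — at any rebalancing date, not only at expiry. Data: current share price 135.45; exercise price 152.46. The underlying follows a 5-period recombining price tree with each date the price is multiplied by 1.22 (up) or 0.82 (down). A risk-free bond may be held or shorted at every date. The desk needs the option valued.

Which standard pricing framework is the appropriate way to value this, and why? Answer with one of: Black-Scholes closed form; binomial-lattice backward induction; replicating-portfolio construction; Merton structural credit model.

Key observation: the defining feature is the embedded early-exercise option across 5 discrete dates on the spot-135.45 tree; pricing the strike-152.46 put means working backward with an exercise test at every node.

framework: binomial-lattice backward induction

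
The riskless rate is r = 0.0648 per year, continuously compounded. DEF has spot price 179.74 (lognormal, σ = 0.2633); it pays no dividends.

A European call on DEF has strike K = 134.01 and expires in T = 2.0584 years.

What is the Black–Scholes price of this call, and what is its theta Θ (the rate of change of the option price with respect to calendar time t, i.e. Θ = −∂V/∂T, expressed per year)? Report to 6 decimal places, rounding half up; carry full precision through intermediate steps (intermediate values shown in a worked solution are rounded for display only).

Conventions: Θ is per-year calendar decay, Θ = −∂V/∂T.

price = 65.965977
Θ = -9.039197

σ√T = 0.2633·√2.0584 = 0.377760
d₁ = (ln(S/K) + (r+σ²/2)T) / (σ√T) = (ln(179.74/134.01) + (0.0648+0.2633²/2)·2.0584) / 0.377760 = (0.293597 + 0.204736) / 0.377760 = 1.319178
d₂ = d₁ − σ√T = 1.319178 − 0.377760 = 0.941418
e^{−rT} = 0.875129
N(d₁) = 0.906445,  N(d₂) = 0.826755
Call price V = S·N(d₁) − K·e^{−rT}·N(d₂) = 162.924465 − 96.958487 = 65.965977
φ(d₁) = (1/√(2π))·e^{−d₁²/2} = 0.167118
Θ = −S·φ(d₁)·σ/(2√T) − r·K·e^{−rT}·N(d₂) = −2.756287 − 6.282910 = -9.039197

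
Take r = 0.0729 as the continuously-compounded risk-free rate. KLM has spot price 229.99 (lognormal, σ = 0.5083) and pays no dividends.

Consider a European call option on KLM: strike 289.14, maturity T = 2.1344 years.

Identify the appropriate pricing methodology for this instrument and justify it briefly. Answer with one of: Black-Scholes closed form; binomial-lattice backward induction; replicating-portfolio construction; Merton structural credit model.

framework: Black-Scholes closed form

Key observation: the strike-289.14 call on KLM is European-exercise on a continuously-modelled lognormal underlying, so its value is a single closed-form evaluation.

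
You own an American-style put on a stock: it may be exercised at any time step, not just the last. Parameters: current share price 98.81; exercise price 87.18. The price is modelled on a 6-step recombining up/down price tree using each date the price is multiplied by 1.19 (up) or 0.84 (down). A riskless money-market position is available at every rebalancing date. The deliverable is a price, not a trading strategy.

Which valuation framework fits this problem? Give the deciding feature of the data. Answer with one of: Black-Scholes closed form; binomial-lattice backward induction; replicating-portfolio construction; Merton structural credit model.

framework: binomial-lattice backward induction

Key observation: early exercise of the strike-87.18 put must be checked at each of the 6 dates (spot 98.81), which forces a node-by-node comparison of intrinsic and continuation value backward from expiry.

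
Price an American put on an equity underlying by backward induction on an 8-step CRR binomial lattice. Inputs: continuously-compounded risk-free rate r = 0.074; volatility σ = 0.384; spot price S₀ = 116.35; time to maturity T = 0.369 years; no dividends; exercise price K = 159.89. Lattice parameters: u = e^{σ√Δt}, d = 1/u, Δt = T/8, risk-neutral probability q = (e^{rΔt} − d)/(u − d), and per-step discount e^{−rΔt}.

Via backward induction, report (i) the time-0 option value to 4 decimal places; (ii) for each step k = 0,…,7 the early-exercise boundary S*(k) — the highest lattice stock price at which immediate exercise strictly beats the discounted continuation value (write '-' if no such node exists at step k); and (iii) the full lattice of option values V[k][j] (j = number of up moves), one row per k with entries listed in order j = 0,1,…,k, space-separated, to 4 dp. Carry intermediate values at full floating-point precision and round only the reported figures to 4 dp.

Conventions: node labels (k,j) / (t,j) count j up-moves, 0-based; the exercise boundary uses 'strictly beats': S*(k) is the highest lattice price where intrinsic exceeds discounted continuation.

params: Δt=0.04612 u=1.08597 d=0.92084 q=0.50010 e^(-rΔt)=0.99659
t_8 payoffs: 99.7402 88.9539 76.2334 61.2318 43.5400 22.6757 0.0000 0.0000 0.0000
t_7: node(7,0) S=65.3207 payoff=94.5693 vs cont=94.0245 → 94.5693 [stop]  node(7,1) S=77.0342 payoff=82.8558 vs cont=82.3110 → 82.8558 [stop]  node(7,2) S=90.8483 payoff=69.0417 vs cont=68.4969 → 69.0417 [stop]  node(7,3) S=107.1396 payoff=52.7504 vs cont=52.2056 → 52.7504 [stop]  node(7,4) S=126.3522 payoff=33.5378 vs cont=32.9929 → 33.5378 [stop]  node(7,5) S=149.0102 payoff=10.8798 vs cont=11.2969 → 11.2969 [wait]  node(7,6) S=175.7313 payoff=0.0000 vs cont=0.0000 → 0.0000 [wait]  node(7,7) S=207.2441 payoff=0.0000 vs cont=0.0000 → 0.0000 [wait]  ⇒ S*(7)=126.3522
t_6: node(6,0) S=70.9361 payoff=88.9539 vs cont=88.4091 → 88.9539 [stop]  node(6,1) S=83.6566 payoff=76.2334 vs cont=75.6886 → 76.2334 [stop]  node(6,2) S=98.6582 payoff=61.2318 vs cont=60.6870 → 61.2318 [stop]  node(6,3) S=116.3500 payoff=43.5400 vs cont=42.9952 → 43.5400 [stop]  node(6,4) S=137.2143 payoff=22.6757 vs cont=22.3388 → 22.6757 [stop]  node(6,5) S=161.8201 payoff=0.0000 vs cont=5.6281 → 5.6281 [wait]  node(6,6) S=190.8384 payoff=0.0000 vs cont=0.0000 → 0.0000 [wait]  ⇒ S*(6)=137.2143
t_5: node(5,0) S=77.0342 payoff=82.8558 vs cont=82.3110 → 82.8558 [stop]  node(5,1) S=90.8483 payoff=69.0417 vs cont=68.4969 → 69.0417 [stop]  node(5,2) S=107.1396 payoff=52.7504 vs cont=52.2056 → 52.7504 [stop]  node(5,3) S=126.3522 payoff=33.5378 vs cont=32.9929 → 33.5378 [stop]  node(5,4) S=149.0102 payoff=10.8798 vs cont=14.1020 → 14.1020 [wait]  node(5,5) S=175.7313 payoff=0.0000 vs cont=2.8039 → 2.8039 [wait]  ⇒ S*(5)=126.3522
t_4: node(4,0) S=83.6566 payoff=76.2334 vs cont=75.6886 → 76.2334 [stop]  node(4,1) S=98.6582 payoff=61.2318 vs cont=60.6870 → 61.2318 [stop]  node(4,2) S=116.3500 payoff=43.5400 vs cont=42.9952 → 43.5400 [stop]  node(4,3) S=137.2143 payoff=22.6757 vs cont=23.7368 → 23.7368 [wait]  node(4,4) S=161.8201 payoff=0.0000 vs cont=8.4230 → 8.4230 [wait]  ⇒ S*(4)=116.3500
t_3: node(3,0) S=90.8483 payoff=69.0417 vs cont=68.4969 → 69.0417 [stop]  node(3,1) S=107.1396 payoff=52.7504 vs cont=52.2056 → 52.7504 [stop]  node(3,2) S=126.3522 payoff=33.5378 vs cont=33.5218 → 33.5378 [stop]  node(3,3) S=149.0102 payoff=10.8798 vs cont=16.0236 → 16.0236 [wait]  ⇒ S*(3)=126.3522
t_2: node(2,0) S=98.6582 payoff=61.2318 vs cont=60.6870 → 61.2318 [stop]  node(2,1) S=116.3500 payoff=43.5400 vs cont=42.9952 → 43.5400 [stop]  node(2,2) S=137.2143 payoff=22.6757 vs cont=24.6945 → 24.6945 [wait]  ⇒ S*(2)=116.3500
t_1: node(1,0) S=107.1396 payoff=52.7504 vs cont=52.2056 → 52.7504 [stop]  node(1,1) S=126.3522 payoff=33.5378 vs cont=33.9991 → 33.9991 [wait]  ⇒ S*(1)=107.1396
t_0: node(0,0) S=116.3500 payoff=43.5400 vs cont=43.2251 → 43.5400 [stop]  ⇒ S*(0)=116.3500

price = 43.5400
boundary = 116.3500 107.1396 116.3500 126.3522 116.3500 126.3522 137.2143 126.3522
tree:
43.5400
52.7504 33.9991
61.2318 43.5400 24.6945
69.0417 52.7504 33.5378 16.0236
76.2334 61.2318 43.5400 23.7368 8.4230
82.8558 69.0417 52.7504 33.5378 14.1020 2.8039
88.9539 76.2334 61.2318 43.5400 22.6757 5.6281 0.0000
94.5693 82.8558 69.0417 52.7504 33.5378 11.2969 0.0000 0.0000
99.7402 88.9539 76.2334 61.2318 43.5400 22.6757 0.0000 0.0000 0.0000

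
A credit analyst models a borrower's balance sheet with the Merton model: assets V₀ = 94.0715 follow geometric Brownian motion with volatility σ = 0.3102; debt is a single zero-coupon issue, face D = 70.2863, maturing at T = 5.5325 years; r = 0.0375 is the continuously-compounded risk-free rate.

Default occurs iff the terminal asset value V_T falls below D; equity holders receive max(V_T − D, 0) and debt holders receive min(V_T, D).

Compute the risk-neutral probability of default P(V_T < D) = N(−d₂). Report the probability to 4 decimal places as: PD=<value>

With assets at 94.0715 and a single debt payment of 70.2863 at 5.5325 years:
d₁ = [ln(V₀/D) + (r + σ²/2)T] / (σ√T)
   = [ln(94.0715/70.2863) + (0.0375 + 0.5·0.3102²)·5.5325] / (0.3102·√5.5325)
   = [0.291478 + 0.473649] / 0.729630 = 1.048651
d₂ = d₁ − σ√T = 1.048651 − 0.729630 = 0.319021
risk-neutral PD = N(−d₂) = N(-0.319021) = 0.374855

PD=0.3749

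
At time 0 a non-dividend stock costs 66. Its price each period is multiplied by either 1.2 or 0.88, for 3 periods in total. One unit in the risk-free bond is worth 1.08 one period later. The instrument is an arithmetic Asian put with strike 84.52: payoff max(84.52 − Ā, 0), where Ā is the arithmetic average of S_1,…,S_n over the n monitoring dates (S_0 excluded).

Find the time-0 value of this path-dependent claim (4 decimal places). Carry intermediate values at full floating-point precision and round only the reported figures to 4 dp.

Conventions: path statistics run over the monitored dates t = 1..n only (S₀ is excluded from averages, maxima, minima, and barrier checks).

No-arbitrage gives p* = (R−d)/(u−d) = 0.6250: enumerate every path, weight its payoff by its p*-probability, and discount by R^3.
Enumerate all 2^3 = 8 price paths (U = up ×1.2, D = down ×0.88); each path with k up-moves has probability p*^k·(1−p*)^(3−k).
DDD: Ā=51.3892, payoff=33.1308, prob=0.052734
UDD: Ā=70.0762, payoff=14.4438, prob=0.087891
DUD: Ā=63.0362, payoff=21.4838, prob=0.087891
UUD: Ā=85.9584, payoff=0.0000, prob=0.146484
DDU: Ā=56.8410, payoff=27.6790, prob=0.087891
UDU: Ā=77.5104, payoff=7.0096, prob=0.146484
DUU: Ā=70.4704, payoff=14.0496, prob=0.146484
UUU: Ā=96.0960, payoff=0.0000, prob=0.244141
Price = Σ prob·payoff / R^3 = 10.422411 / 1.259712 = 8.2736

price = 8.2736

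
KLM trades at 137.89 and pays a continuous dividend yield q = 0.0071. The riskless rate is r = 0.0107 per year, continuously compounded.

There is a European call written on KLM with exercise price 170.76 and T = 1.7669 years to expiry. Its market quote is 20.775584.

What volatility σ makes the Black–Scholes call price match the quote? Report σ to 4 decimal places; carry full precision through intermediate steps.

sigma = 0.4321

At σ = 0.4321 the Black–Scholes value reproduces the quote:
σ√T = 0.4321·√1.7669 = 0.574368
d₁ = (ln(S/K) + (r−q+σ²/2)T) / (σ√T) = (ln(137.89/170.76) + (0.0107−0.0071+0.4321²/2)·1.7669) / 0.574368 = (-0.213803 + 0.171310) / 0.574368 = -0.073982
d₂ = d₁ − σ√T = -0.073982 − 0.574368 = -0.648350
e^{−rT} = 0.981272
e^{−qT} = 0.987533
N(d₁) = 0.470513,  N(d₂) = 0.258379
V = S·e^{−qT}·N(d₁) − K·e^{−rT}·N(d₂) = 64.070150 − 43.294566 = 20.775584 (equal to the quote); since ∂V/∂σ > 0 for all σ, the implied volatility is unique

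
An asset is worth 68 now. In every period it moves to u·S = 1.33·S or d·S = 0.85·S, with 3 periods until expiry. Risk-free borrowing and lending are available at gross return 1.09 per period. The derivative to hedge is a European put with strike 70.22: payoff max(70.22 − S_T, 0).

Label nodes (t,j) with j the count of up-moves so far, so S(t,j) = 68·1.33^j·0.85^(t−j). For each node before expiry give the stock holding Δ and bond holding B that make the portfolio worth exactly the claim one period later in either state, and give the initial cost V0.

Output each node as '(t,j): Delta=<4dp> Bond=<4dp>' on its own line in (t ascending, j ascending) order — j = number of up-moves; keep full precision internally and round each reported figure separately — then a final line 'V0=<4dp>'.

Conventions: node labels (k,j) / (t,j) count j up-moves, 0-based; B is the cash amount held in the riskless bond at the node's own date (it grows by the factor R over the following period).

No-arbitrage ⇒ martingale measure with p* = (R−d)/(u−d) = 0.5000.
Expiry values: V(3,0)=28.4595, V(3,1)=4.8771, V(3,2)=0.0000, V(3,3)=0.0000
Node (2,0) S=49.1300: V=(p*·4.8771+(1−p*)·28.4595)/1.09=15.2920; Δ=(4.8771−28.4595)/(65.3429−41.7605)=-1.0000; B=V−Δ·S=64.4220
Node (2,1) S=76.8740: V=(p*·0.0000+(1−p*)·4.8771)/1.09=2.2372; Δ=(0.0000−4.8771)/(102.2424−65.3429)=-0.1322; B=V−Δ·S=12.3978
Node (2,2) S=120.2852: V=(p*·0.0000+(1−p*)·0.0000)/1.09=0.0000; Δ=(0.0000−0.0000)/(159.9793−102.2424)=0.0000; B=V−Δ·S=0.0000
Node (1,0) S=57.8000: V=(p*·2.2372+(1−p*)·15.2920)/1.09=8.0409; Δ=(2.2372−15.2920)/(76.8740−49.1300)=-0.4705; B=V−Δ·S=35.2385
Node (1,1) S=90.4400: V=(p*·0.0000+(1−p*)·2.2372)/1.09=1.0262; Δ=(0.0000−2.2372)/(120.2852−76.8740)=-0.0515; B=V−Δ·S=5.6871
Node (0,0) S=68.0000: V=(p*·1.0262+(1−p*)·8.0409)/1.09=4.1593; Δ=(1.0262−8.0409)/(90.4400−57.8000)=-0.2149; B=V−Δ·S=18.7732
As a check, the time-0 holding Δ(0,0)·S0 + B(0,0) comes to 4.1593 — exactly V0.

(0,0): Delta=-0.2149 Bond=18.7732
(1,0): Delta=-0.4705 Bond=35.2385
(1,1): Delta=-0.0515 Bond=5.6871
(2,0): Delta=-1.0000 Bond=64.4220
(2,1): Delta=-0.1322 Bond=12.3978
(2,2): Delta=0.0000 Bond=0.0000
V0=4.1593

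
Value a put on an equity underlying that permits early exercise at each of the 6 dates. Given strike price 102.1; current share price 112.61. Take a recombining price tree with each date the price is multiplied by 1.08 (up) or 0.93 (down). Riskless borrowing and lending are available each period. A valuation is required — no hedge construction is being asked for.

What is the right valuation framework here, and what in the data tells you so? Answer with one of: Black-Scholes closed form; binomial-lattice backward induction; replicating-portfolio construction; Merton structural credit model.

framework: binomial-lattice backward induction

Key observation: early exercise of the strike-102.1 put must be checked at each of the 6 dates (spot 112.61), which forces a node-by-node comparison of intrinsic and continuation value backward from expiry.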